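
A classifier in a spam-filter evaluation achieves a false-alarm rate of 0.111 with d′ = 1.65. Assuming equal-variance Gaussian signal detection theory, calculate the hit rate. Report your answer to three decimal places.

z(false-alarm rate) = z(0.111) = -1.2212
z(H) = z(FA) + d' = -1.2212 + 1.65 = 0.4288
hit rate = Φ(0.4288) = 0.6660

hit rate = 0.666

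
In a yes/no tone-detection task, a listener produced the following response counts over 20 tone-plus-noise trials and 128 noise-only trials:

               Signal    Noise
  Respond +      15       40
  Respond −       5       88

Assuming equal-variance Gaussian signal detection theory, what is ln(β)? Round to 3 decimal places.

H = 15/20 = 0.7500
FA = 40/128 = 0.3125
z(0.7500) = 0.6745, z(0.3125) = -0.4888
ln β = −½·[z(H)² − z(FA)²] = −0.5 × (0.4550 − 0.2389) = -0.10805

ln β = -0.108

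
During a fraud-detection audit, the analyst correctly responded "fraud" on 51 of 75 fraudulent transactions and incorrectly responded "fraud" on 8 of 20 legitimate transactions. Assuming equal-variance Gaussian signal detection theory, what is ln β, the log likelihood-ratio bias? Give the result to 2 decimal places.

ln β = -0.08

H = 51/75 = 0.6800
FA = 8/20 = 0.4000
z(0.6800) = 0.468, z(0.4000) = -0.253
ln β = −½·[z(H)² − z(FA)²] = −0.5 × (0.219 − 0.064) = -0.0775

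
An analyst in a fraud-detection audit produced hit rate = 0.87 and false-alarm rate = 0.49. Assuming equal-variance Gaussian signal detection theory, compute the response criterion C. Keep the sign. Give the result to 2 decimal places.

C = -0.55

Φ⁻¹(0.87) = 1.126, Φ⁻¹(0.49) = -0.025
c = −½·[z(H) + z(FA)] = −0.5 × (1.126 + (-0.025)) = -0.5505
c < 0: the analyst has a liberal response bias.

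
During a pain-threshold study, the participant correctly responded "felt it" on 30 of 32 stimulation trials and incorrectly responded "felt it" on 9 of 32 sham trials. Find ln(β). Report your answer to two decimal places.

ln β = -1.01

H = 30/32 = 0.9375
FA = 9/32 = 0.2812
Φ⁻¹(0.9375) = 1.534, Φ⁻¹(0.2812) = -0.579
ln β = −½·[z(H)² − z(FA)²] = −0.5 × (2.353 − 0.335) = -1.009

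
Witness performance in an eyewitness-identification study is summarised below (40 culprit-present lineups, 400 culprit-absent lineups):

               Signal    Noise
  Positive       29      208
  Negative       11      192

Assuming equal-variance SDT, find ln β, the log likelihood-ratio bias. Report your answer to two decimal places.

ln β = -0.18

H = 29/40 = 0.7250
FA = 208/400 = 0.5200
z(H) = z(0.7250) = 0.598
z(FA) = z(0.5200) = 0.050
ln β = −½·[z(H)² − z(FA)²] = −0.5 × (0.358 − 0.003) = -0.1775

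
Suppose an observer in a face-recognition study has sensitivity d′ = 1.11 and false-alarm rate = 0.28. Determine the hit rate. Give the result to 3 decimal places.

hit rate = 0.701

z(false-alarm rate) = z(0.28) = -0.5828
z(H) = z(FA) + d' = -0.5828 + 1.11 = 0.5272
hit rate = Φ(0.5272) = 0.7010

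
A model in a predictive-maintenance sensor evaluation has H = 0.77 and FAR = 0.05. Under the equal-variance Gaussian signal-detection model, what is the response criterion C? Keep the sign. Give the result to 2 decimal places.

Φ⁻¹(H) = Φ⁻¹(0.77) = 0.7388
Φ⁻¹(FA) = Φ⁻¹(0.05) = -1.6449
c = −½·[z(H) + z(FA)] = −0.5 × (0.7388 + (-1.6449)) = 0.45305

C = 0.45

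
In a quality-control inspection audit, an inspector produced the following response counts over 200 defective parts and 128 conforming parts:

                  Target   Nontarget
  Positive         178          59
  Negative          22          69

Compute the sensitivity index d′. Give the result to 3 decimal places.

d′ = 1.325

H = 178/200 = 0.8900
FA = 59/128 = 0.4609
z(H) = 1.2265
z(FA) = -0.0982
d' = z(H) − z(FA) = 1.2265 − (-0.0982) = 1.3247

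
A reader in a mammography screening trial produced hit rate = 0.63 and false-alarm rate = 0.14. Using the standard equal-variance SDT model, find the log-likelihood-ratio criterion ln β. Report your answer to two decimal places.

z(0.63) = 0.332, z(0.14) = -1.080
ln β = −½·[z(H)² − z(FA)²] = −0.5 × (0.110 − 1.166) = 0.528

ln β = 0.53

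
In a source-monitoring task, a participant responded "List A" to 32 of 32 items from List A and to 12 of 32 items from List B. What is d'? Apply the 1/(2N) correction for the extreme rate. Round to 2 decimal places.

The hit rate is 32/32 = 1, so apply the 1/(2N) correction: H → 1 − 1/(2·32) = 0.98438.
z(H) = z(0.98438) = 2.154
z(FA) = z(0.37500) = -0.319
d' = 2.154 − (-0.319) = 2.473

d' = 2.47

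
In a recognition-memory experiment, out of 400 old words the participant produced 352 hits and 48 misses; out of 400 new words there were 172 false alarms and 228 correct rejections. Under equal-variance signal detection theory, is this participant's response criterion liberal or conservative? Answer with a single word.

z(H) = 1.175, z(FA) = -0.176
c = −½·(z(H) + z(FA)) = -0.4995
c < 0 → liberal criterion (biased toward responding “yes”).

liberal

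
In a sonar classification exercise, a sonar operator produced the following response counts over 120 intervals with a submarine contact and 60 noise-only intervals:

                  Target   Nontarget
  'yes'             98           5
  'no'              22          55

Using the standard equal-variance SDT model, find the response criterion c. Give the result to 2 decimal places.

H = 98/120 = 0.8167
FA = 5/60 = 0.0833
z(H) = z(0.8167) = 0.903
z(FA) = z(0.0833) = -1.383
c = −½·[z(H) + z(FA)] = −0.5 × (0.903 + (-1.383)) = 0.240

c = 0.24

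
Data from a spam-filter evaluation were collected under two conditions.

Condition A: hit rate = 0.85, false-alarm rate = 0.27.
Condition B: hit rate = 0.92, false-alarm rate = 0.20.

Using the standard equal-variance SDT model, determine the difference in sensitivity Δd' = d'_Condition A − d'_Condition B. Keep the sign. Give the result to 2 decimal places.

Condition A: z(0.85) = 1.036, z(0.27) = -0.613, d' = 1.649
Condition B: z(0.92) = 1.405, z(0.20) = -0.842, d' = 2.247
Δd' = d'_Condition A − d'_Condition B = 1.649 − 2.247 = -0.598
Condition B has the higher sensitivity.

Δd' = -0.60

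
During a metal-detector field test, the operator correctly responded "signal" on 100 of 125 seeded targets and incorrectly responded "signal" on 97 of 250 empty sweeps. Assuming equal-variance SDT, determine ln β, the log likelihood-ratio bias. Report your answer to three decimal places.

H = 100/125 = 0.8000
FA = 97/250 = 0.3880
z(H) = z(0.8000) = 0.8416
z(FA) = z(0.3880) = -0.2845
ln β = −½·[z(H)² − z(FA)²] = −0.5 × (0.7083 − 0.0809) = -0.3137

ln β = -0.314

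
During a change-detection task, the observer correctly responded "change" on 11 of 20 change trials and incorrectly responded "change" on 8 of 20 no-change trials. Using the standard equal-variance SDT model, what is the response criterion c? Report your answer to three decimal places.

H = 11/20 = 0.5500
FA = 8/20 = 0.4000
z(H) = z(0.5500) = 0.1257
z(FA) = z(0.4000) = -0.2533
c = −½·[z(H) + z(FA)] = −0.5 × (0.1257 + (-0.2533)) = 0.0638

c = 0.064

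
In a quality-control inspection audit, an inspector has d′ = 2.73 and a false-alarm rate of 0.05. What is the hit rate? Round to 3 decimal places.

z(false-alarm rate) = z(0.05) = -1.6449
z(H) = z(FA) + d' = -1.6449 + 2.73 = 1.0851
hit rate = Φ(1.0851) = 0.8611

hit rate = 0.861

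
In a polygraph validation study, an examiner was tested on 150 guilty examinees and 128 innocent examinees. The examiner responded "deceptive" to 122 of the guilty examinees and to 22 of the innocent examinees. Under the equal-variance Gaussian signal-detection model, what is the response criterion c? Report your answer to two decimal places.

H = 122/150 = 0.8133
FA = 22/128 = 0.1719
z(H) = 0.890
z(FA) = -0.947
c = −½·[z(H) + z(FA)] = −0.5 × (0.890 + (-0.947)) = 0.0285

c = 0.03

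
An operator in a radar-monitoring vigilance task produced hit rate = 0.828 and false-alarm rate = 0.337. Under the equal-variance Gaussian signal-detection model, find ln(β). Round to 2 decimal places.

z(H) = z(0.828) = 0.946
z(FA) = z(0.337) = -0.421
ln β = −½·[z(H)² − z(FA)²] = −0.5 × (0.895 − 0.177) = -0.359

ln β = -0.36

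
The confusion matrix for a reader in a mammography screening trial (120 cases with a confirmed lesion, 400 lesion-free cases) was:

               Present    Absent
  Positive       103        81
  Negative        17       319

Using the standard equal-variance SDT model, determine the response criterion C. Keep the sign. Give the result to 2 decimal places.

H = 103/120 = 0.8583
FA = 81/400 = 0.2025
z(H) = 1.0727
z(FA) = -0.8327
c = −½·[z(H) + z(FA)] = −0.5 × (1.0727 + (-0.8327)) = -0.1200

C = -0.12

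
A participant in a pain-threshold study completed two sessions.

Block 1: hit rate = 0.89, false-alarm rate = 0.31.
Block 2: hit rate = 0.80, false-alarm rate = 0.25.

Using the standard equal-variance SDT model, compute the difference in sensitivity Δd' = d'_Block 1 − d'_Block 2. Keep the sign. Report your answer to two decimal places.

Δd' = 0.21

Block 1: z(0.89) = 1.227, z(0.31) = -0.496, d' = 1.723
Block 2: z(0.80) = 0.842, z(0.25) = -0.674, d' = 1.516
Δd' = d'_Block 1 − d'_Block 2 = 1.723 − 1.516 = 0.207
Block 1 has the higher sensitivity.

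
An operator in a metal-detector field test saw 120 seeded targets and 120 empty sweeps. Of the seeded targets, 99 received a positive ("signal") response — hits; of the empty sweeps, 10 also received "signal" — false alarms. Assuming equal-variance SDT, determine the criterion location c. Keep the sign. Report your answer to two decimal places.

c = 0.22

H = 99/120 = 0.8250
FA = 10/120 = 0.0833
Φ⁻¹(0.8250) = 0.9346, Φ⁻¹(0.0833) = -1.3832
c = −½·[z(H) + z(FA)] = −0.5 × (0.9346 + (-1.3832)) = 0.2243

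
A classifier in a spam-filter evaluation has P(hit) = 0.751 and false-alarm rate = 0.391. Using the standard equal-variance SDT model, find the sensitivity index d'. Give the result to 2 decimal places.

d' = 0.95

z(H) = z(0.751) = 0.6776
z(FA) = z(0.391) = -0.2767
d' = z(H) − z(FA) = 0.6776 − (-0.2767) = 0.9543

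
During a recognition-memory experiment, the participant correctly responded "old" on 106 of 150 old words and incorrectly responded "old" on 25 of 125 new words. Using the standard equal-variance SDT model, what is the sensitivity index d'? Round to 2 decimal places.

d' = 1.39

H = 106/150 = 0.7067
FA = 25/125 = 0.2000
z(0.7067) = 0.544, z(0.2000) = -0.842
d' = z(H) − z(FA) = 0.544 − (-0.842) = 1.386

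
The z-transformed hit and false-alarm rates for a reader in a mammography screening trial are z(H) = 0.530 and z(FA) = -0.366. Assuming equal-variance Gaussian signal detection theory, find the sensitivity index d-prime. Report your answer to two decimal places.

d' = z(H) − z(FA) = 0.530 − (-0.366) = 0.896

d-prime = 0.90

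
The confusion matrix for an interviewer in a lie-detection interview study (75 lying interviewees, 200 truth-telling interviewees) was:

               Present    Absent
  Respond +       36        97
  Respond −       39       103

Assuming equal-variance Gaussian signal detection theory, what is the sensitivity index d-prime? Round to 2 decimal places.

d-prime = -0.01

H = 36/75 = 0.4800
FA = 97/200 = 0.4850
z(H) = z(0.4800) = -0.0502
z(FA) = z(0.4850) = -0.0376
d' = z(H) − z(FA) = -0.0502 − (-0.0376) = -0.0126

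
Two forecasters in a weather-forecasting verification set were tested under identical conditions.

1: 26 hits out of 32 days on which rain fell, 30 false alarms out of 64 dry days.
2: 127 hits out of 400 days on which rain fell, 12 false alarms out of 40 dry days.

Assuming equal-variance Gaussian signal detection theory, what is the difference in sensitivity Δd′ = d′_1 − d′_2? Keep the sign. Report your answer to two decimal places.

Δd′ = 0.92

1: z(0.8125) = 0.887, z(0.4688) = -0.078, d' = 0.965
2: z(0.3175) = -0.475, z(0.3000) = -0.524, d' = 0.049
Δd' = d'_1 − d'_2 = 0.965 − 0.049 = 0.916
1 has the higher sensitivity.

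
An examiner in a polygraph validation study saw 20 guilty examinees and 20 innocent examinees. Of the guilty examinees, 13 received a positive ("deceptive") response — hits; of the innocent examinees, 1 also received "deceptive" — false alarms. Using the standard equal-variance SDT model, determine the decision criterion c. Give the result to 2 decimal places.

c = 0.63

H = 13/20 = 0.6500
FA = 1/20 = 0.0500
z(H) = 0.3853
z(FA) = -1.6449
c = −½·[z(H) + z(FA)] = −0.5 × (0.3853 + (-1.6449)) = 0.6298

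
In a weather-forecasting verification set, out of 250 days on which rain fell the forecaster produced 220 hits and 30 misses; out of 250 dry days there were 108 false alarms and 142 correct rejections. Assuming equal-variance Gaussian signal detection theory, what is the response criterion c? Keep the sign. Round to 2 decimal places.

H = 220/250 = 0.8800
FA = 108/250 = 0.4320
z(H) = z(0.8800) = 1.175
z(FA) = z(0.4320) = -0.171
c = −½·[z(H) + z(FA)] = −0.5 × (1.175 + (-0.171)) = -0.502

c = -0.50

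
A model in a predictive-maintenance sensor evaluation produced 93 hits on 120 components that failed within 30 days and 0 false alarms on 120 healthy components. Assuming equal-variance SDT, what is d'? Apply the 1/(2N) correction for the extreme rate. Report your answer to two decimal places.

d' = 3.39

The false-alarm rate is 0/120 = 0, so apply the 1/(2N) correction: FA → 1/(2·120) = 0.00417.
z(H) = z(0.77500) = 0.755
z(FA) = z(0.00417) = -2.638
d' = 0.755 − (-2.638) = 3.393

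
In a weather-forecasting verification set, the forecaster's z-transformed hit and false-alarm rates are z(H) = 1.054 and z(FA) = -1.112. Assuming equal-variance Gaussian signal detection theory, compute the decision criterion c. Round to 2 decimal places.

c = 0.03

c = −½·[z(H) + z(FA)] = −½·(1.054 + (-1.112)) = 0.029
c > 0: the forecaster has a conservative response bias.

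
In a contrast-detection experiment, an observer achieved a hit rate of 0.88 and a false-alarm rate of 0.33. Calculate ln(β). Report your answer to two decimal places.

z(H) = z(0.88) = 1.175
z(FA) = z(0.33) = -0.440
ln β = −½·[z(H)² − z(FA)²] = −0.5 × (1.381 − 0.194) = -0.5935

ln β = -0.59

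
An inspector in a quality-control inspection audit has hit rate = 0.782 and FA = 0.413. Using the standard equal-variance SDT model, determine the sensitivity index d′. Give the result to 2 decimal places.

d′ = 1.00

z(H) = z(0.782) = 0.7790
z(FA) = z(0.413) = -0.2198
d' = z(H) − z(FA) = 0.7790 − (-0.2198) = 0.9988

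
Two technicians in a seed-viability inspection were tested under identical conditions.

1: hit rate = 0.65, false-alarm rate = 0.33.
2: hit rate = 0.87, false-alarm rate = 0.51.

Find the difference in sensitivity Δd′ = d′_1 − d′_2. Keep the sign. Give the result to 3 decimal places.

1: z(0.65) = 0.3853, z(0.33) = -0.4399, d' = 0.8252
2: z(0.87) = 1.1264, z(0.51) = 0.0251, d' = 1.1013
Δd' = d'_1 − d'_2 = 0.8252 − 1.1013 = -0.2761
2 has the higher sensitivity.

Δd′ = -0.276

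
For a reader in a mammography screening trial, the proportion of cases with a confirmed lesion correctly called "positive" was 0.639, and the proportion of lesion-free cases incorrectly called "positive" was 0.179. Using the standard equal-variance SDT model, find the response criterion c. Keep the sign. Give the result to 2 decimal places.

Φ⁻¹(H) = Φ⁻¹(0.639) = 0.356
Φ⁻¹(FA) = Φ⁻¹(0.179) = -0.919
c = −½·[z(H) + z(FA)] = −0.5 × (0.356 + (-0.919)) = 0.2815
c > 0: the reader has a conservative response bias.

c = 0.28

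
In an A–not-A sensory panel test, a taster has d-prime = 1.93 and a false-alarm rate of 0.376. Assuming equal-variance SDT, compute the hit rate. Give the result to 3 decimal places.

hit rate = 0.947

z(false-alarm rate) = z(0.376) = -0.3160
z(H) = z(FA) + d' = -0.3160 + 1.93 = 1.6140
hit rate = Φ(1.6140) = 0.9467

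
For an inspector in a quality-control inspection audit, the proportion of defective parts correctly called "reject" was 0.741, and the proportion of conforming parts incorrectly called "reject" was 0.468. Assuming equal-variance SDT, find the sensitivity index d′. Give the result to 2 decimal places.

d′ = 0.73

Φ⁻¹(0.741) = 0.646, Φ⁻¹(0.468) = -0.080
d' = z(H) − z(FA) = 0.646 − (-0.080) = 0.726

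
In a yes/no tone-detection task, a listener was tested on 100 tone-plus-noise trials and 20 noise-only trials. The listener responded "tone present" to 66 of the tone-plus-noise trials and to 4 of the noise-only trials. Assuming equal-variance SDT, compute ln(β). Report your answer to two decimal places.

ln β = 0.27

H = 66/100 = 0.6600
FA = 4/20 = 0.2000
z(0.6600) = 0.412, z(0.2000) = -0.842
ln β = −½·[z(H)² − z(FA)²] = −0.5 × (0.170 − 0.709) = 0.2695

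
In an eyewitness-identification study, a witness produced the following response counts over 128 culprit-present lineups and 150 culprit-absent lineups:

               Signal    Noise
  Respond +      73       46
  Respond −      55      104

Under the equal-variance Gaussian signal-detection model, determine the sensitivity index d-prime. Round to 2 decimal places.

H = 73/128 = 0.5703
FA = 46/150 = 0.3067
Φ⁻¹(H) = 0.1771
Φ⁻¹(FA) = -0.5052
d' = z(H) − z(FA) = 0.1771 − (-0.5052) = 0.6823

d-prime = 0.68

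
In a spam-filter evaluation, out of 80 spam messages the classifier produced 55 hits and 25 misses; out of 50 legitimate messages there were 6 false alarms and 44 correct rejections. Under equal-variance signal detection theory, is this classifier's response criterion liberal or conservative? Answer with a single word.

z(H) = 0.489, z(FA) = -1.175
c = −½·(z(H) + z(FA)) = 0.343
c > 0 → conservative criterion (biased toward responding “no”).

conservative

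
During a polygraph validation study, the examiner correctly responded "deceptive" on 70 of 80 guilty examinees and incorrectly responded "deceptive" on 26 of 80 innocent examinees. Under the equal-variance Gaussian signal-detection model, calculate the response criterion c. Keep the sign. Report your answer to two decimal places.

c = -0.35

H = 70/80 = 0.8750
FA = 26/80 = 0.3250
Φ⁻¹(H) = Φ⁻¹(0.8750) = 1.1503
Φ⁻¹(FA) = Φ⁻¹(0.3250) = -0.4538
c = −½·[z(H) + z(FA)] = −0.5 × (1.1503 + (-0.4538)) = -0.34825
c < 0: the examiner has a liberal response bias.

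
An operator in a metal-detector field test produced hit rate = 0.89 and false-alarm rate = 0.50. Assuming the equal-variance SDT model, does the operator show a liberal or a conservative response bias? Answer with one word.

liberal

z(H) = 1.227, z(FA) = 0.000
c = −½·(z(H) + z(FA)) = -0.6135
c < 0 → liberal criterion (biased toward responding “yes”).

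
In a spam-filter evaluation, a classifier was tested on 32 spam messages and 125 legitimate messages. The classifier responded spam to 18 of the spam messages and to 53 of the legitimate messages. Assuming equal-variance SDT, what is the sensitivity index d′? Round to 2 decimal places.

H = 18/32 = 0.5625
FA = 53/125 = 0.4240
z(H) = 0.1573
z(FA) = -0.1917
d' = z(H) − z(FA) = 0.1573 − (-0.1917) = 0.3490

d′ = 0.35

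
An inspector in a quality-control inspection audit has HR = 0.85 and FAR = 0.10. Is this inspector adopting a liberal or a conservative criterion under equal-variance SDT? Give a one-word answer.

z(H) = 1.036, z(FA) = -1.282
c = −½·(z(H) + z(FA)) = 0.123
c > 0 → conservative criterion (biased toward responding “no”).

conservative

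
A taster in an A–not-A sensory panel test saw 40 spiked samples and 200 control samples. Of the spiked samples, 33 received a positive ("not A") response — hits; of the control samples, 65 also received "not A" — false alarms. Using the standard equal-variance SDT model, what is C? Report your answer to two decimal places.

H = 33/40 = 0.8250
FA = 65/200 = 0.3250
z(0.8250) = 0.935, z(0.3250) = -0.454
c = −½·[z(H) + z(FA)] = −0.5 × (0.935 + (-0.454)) = -0.2405

C = -0.24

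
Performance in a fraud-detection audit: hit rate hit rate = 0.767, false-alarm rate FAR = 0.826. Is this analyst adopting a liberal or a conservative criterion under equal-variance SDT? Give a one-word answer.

liberal

z(H) = 0.729, z(FA) = 0.938
c = −½·(z(H) + z(FA)) = -0.8335
c < 0 → liberal criterion (biased toward responding “yes”).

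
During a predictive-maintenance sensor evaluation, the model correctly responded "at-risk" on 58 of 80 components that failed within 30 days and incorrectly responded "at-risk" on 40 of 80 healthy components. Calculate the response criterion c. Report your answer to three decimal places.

H = 58/80 = 0.7250
FA = 40/80 = 0.5000
z(H) = z(0.7250) = 0.5978
z(FA) = z(0.5000) = 0.0000
c = −½·[z(H) + z(FA)] = −0.5 × (0.5978 + 0.0000) = -0.2989
c < 0: the model has a liberal response bias.

c = -0.299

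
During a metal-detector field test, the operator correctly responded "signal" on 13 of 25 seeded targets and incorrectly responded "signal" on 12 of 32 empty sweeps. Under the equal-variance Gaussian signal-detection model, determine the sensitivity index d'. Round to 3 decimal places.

d' = 0.369

H = 13/25 = 0.5200
FA = 12/32 = 0.3750
z(H) = z(0.5200) = 0.0502
z(FA) = z(0.3750) = -0.3186
d' = z(H) − z(FA) = 0.0502 − (-0.3186) = 0.3688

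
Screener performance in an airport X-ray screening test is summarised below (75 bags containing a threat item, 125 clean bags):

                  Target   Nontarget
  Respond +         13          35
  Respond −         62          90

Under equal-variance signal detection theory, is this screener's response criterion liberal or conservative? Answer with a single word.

z(H) = -0.941, z(FA) = -0.583
c = −½·(z(H) + z(FA)) = 0.762
c > 0 → conservative criterion (biased toward responding “no”).

conservative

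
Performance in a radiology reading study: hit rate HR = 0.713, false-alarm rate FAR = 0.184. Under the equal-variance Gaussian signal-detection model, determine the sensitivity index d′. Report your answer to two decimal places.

d′ = 1.46

z(H) = 0.5622
z(FA) = -0.9002
d' = z(H) − z(FA) = 0.5622 − (-0.9002) = 1.4624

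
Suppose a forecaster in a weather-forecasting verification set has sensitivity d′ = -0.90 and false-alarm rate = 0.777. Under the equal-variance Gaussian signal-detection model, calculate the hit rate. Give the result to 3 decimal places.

hit rate = 0.445

z(false-alarm rate) = z(0.777) = 0.7621
z(H) = z(FA) + d' = 0.7621 + (-0.90) = -0.1379
hit rate = Φ(-0.1379) = 0.4452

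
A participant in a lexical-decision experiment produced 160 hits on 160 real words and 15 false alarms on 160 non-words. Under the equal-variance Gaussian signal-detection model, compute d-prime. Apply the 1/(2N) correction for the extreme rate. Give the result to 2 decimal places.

d-prime = 4.05

The hit rate is 160/160 = 1, so apply the 1/(2N) correction: H → 1 − 1/(2·160) = 0.99687.
z(H) = z(0.99687) = 2.734
z(FA) = z(0.09375) = -1.318
d' = 2.734 − (-1.318) = 4.052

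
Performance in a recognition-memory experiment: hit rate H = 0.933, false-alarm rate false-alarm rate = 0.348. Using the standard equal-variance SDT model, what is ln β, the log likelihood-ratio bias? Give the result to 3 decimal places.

ln β = -1.046

z(H) = 1.4985
z(FA) = -0.3907
ln β = −½·[z(H)² − z(FA)²] = −0.5 × (2.2455 − 0.1526) = -1.04645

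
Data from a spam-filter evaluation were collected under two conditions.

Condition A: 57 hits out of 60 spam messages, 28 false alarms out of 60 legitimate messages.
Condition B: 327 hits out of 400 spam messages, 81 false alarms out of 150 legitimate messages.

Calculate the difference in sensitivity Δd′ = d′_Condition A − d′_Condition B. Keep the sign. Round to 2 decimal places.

Condition A: z(0.9500) = 1.645, z(0.4667) = -0.084, d' = 1.729
Condition B: z(0.8175) = 0.906, z(0.5400) = 0.100, d' = 0.806
Δd' = d'_Condition A − d'_Condition B = 1.729 − 0.806 = 0.923
Condition A has the higher sensitivity.

Δd′ = 0.92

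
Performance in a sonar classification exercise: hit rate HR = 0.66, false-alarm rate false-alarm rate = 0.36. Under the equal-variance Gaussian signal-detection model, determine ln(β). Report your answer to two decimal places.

z(H) = 0.412
z(FA) = -0.358
ln β = −½·[z(H)² − z(FA)²] = −0.5 × (0.170 − 0.128) = -0.021

ln β = -0.02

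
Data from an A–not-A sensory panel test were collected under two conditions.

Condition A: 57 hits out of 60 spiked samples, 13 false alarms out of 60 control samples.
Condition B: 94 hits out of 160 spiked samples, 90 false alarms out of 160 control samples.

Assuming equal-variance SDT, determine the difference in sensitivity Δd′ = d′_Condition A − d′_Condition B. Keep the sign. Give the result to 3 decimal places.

Condition A: z(0.9500) = 1.6449, z(0.2167) = -0.7834, d' = 2.4283
Condition B: z(0.5875) = 0.2211, z(0.5625) = 0.1573, d' = 0.0638
Δd' = d'_Condition A − d'_Condition B = 2.4283 − 0.0638 = 2.3645
Condition A has the higher sensitivity.

Δd′ = 2.365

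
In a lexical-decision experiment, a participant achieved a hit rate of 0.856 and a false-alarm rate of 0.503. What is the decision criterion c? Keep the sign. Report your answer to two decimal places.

c = -0.54

z(H) = 1.063
z(FA) = 0.008
c = −½·[z(H) + z(FA)] = −0.5 × (1.063 + 0.008) = -0.5355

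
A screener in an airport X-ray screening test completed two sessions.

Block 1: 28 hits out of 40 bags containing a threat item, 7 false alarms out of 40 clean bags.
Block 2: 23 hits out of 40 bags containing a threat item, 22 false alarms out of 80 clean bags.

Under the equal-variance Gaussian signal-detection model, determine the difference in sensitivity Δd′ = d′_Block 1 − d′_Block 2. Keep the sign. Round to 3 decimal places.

Block 1: z(0.7000) = 0.5244, z(0.1750) = -0.9346, d' = 1.4590
Block 2: z(0.5750) = 0.1891, z(0.2750) = -0.5978, d' = 0.7869
Δd' = d'_Block 1 − d'_Block 2 = 1.4590 − 0.7869 = 0.6721
Block 1 has the higher sensitivity.

Δd′ = 0.672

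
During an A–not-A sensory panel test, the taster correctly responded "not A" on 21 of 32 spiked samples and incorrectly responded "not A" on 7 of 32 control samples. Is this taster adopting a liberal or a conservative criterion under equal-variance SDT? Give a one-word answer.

z(H) = 0.402, z(FA) = -0.776
c = −½·(z(H) + z(FA)) = 0.187
c > 0 → conservative criterion (biased toward responding “no”).

conservative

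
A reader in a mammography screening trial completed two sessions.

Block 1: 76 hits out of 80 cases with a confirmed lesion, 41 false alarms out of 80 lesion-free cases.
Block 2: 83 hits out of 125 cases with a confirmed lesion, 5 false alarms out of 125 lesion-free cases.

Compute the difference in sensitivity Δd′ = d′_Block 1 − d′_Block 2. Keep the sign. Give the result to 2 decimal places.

Δd′ = -0.56

Block 1: z(0.9500) = 1.645, z(0.5125) = 0.031, d' = 1.614
Block 2: z(0.6640) = 0.423, z(0.0400) = -1.751, d' = 2.174
Δd' = d'_Block 1 − d'_Block 2 = 1.614 − 2.174 = -0.560
Block 2 has the higher sensitivity.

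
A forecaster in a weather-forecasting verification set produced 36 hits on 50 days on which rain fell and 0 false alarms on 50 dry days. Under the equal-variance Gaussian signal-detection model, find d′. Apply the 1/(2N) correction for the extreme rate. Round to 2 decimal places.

d′ = 2.91

The false-alarm rate is 0/50 = 0, so apply the 1/(2N) correction: FA → 1/(2·50) = 0.01000.
z(H) = z(0.72000) = 0.583
z(FA) = z(0.01000) = -2.326
d' = 0.583 − (-2.326) = 2.909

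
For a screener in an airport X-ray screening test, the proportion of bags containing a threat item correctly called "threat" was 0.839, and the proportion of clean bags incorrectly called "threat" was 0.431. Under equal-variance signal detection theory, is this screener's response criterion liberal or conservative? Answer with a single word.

z(H) = 0.990, z(FA) = -0.174
c = −½·(z(H) + z(FA)) = -0.408
c < 0 → liberal criterion (biased toward responding “yes”).

liberal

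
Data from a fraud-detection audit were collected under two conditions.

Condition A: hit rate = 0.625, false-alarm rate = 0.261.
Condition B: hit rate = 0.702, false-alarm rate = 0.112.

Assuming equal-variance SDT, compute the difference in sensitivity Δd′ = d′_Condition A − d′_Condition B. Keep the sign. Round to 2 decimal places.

Δd′ = -0.79

Condition A: z(0.625) = 0.319, z(0.261) = -0.640, d' = 0.959
Condition B: z(0.702) = 0.530, z(0.112) = -1.216, d' = 1.746
Δd' = d'_Condition A − d'_Condition B = 0.959 − 1.746 = -0.787
Condition B has the higher sensitivity.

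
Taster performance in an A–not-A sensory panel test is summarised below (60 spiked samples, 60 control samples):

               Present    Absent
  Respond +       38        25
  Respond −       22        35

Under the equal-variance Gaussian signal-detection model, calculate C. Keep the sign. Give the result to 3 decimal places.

C = -0.065

H = 38/60 = 0.6333
FA = 25/60 = 0.4167
Φ⁻¹(0.6333) = 0.3406, Φ⁻¹(0.4167) = -0.2103
c = −½·[z(H) + z(FA)] = −0.5 × (0.3406 + (-0.2103)) = -0.06515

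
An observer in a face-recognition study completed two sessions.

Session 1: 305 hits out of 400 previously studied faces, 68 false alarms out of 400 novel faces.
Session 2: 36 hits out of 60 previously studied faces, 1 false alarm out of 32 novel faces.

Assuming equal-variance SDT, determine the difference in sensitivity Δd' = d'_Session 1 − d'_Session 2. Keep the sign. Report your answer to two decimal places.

Session 1: z(0.7625) = 0.714, z(0.1700) = -0.954, d' = 1.668
Session 2: z(0.6000) = 0.253, z(0.0312) = -1.863, d' = 2.116
Δd' = d'_Session 1 − d'_Session 2 = 1.668 − 2.116 = -0.448
Session 2 has the higher sensitivity.

Δd' = -0.45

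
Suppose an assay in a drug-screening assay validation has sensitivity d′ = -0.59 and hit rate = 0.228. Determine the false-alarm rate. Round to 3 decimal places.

false-alarm rate = 0.438

z(hit rate) = z(0.228) = -0.7454
z(FA) = z(H) − d' = -0.7454 − (-0.59) = -0.1554
false-alarm rate = Φ(-0.1554) = 0.4383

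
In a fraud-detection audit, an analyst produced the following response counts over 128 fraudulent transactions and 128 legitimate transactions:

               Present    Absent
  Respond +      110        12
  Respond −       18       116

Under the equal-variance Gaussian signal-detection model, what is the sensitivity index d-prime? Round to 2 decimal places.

H = 110/128 = 0.8594
FA = 12/128 = 0.0938
z(H) = z(0.8594) = 1.078
z(FA) = z(0.0938) = -1.318
d' = z(H) − z(FA) = 1.078 − (-1.318) = 2.396

d-prime = 2.40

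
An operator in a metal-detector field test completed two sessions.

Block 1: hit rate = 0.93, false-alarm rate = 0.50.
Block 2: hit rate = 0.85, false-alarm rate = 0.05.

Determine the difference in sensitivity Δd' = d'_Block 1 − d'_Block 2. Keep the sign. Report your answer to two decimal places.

Δd' = -1.21

Block 1: z(0.93) = 1.476, z(0.50) = 0.000, d' = 1.476
Block 2: z(0.85) = 1.036, z(0.05) = -1.645, d' = 2.681
Δd' = d'_Block 1 − d'_Block 2 = 1.476 − 2.681 = -1.205
Block 2 has the higher sensitivity.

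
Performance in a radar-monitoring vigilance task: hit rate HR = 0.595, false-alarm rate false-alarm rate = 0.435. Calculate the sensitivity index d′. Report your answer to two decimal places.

z(0.595) = 0.240, z(0.435) = -0.164
d' = z(H) − z(FA) = 0.240 − (-0.164) = 0.404

d′ = 0.40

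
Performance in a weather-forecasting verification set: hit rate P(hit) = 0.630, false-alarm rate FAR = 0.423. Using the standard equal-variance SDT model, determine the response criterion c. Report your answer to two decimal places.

z(H) = 0.3319
z(FA) = -0.1942
c = −½·[z(H) + z(FA)] = −0.5 × (0.3319 + (-0.1942)) = -0.06885
c < 0: the forecaster has a liberal response bias.

c = -0.07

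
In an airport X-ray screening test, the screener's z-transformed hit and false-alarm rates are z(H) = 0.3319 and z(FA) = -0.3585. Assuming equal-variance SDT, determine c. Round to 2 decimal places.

c = −½·[z(H) + z(FA)] = −½·(0.3319 + (-0.3585)) = 0.0133
c > 0: the screener has a conservative response bias.

c = 0.01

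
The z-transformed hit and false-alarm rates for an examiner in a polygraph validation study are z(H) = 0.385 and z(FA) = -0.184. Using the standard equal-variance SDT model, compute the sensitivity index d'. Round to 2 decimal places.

d' = z(H) − z(FA) = 0.385 − (-0.184) = 0.569

d' = 0.57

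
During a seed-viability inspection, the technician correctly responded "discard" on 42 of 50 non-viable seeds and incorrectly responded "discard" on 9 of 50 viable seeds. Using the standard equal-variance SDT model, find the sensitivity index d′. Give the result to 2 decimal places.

H = 42/50 = 0.8400
FA = 9/50 = 0.1800
Φ⁻¹(H) = Φ⁻¹(0.8400) = 0.9945
Φ⁻¹(FA) = Φ⁻¹(0.1800) = -0.9154
d' = z(H) − z(FA) = 0.9945 − (-0.9154) = 1.9099

d′ = 1.91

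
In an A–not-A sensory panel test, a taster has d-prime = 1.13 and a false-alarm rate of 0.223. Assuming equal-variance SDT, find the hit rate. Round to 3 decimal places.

z(false-alarm rate) = z(0.223) = -0.7621
z(H) = z(FA) + d' = -0.7621 + 1.13 = 0.3679
hit rate = Φ(0.3679) = 0.6435

hit rate = 0.644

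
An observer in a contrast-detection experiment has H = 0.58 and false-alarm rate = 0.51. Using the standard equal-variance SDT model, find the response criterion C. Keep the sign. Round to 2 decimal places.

C = -0.11

z(H) = 0.2019
z(FA) = 0.0251
c = −½·[z(H) + z(FA)] = −0.5 × (0.2019 + 0.0251) = -0.1135
c < 0: the observer has a liberal response bias.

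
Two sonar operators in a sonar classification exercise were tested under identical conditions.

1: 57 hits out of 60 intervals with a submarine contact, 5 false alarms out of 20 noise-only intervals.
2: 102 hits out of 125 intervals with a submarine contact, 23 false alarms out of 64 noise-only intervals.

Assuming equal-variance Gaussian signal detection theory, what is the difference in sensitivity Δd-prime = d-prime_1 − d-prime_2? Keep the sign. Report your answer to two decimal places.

1: z(0.9500) = 1.645, z(0.2500) = -0.674, d' = 2.319
2: z(0.8160) = 0.900, z(0.3594) = -0.360, d' = 1.260
Δd' = d'_1 − d'_2 = 2.319 − 1.260 = 1.059
1 has the higher sensitivity.

Δd-prime = 1.06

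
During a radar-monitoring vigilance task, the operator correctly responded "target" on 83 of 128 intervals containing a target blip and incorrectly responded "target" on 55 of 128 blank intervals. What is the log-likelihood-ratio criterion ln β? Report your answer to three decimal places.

ln β = -0.057

H = 83/128 = 0.6484
FA = 55/128 = 0.4297
Φ⁻¹(0.6484) = 0.3810, Φ⁻¹(0.4297) = -0.1771
ln β = −½·[z(H)² − z(FA)²] = −0.5 × (0.1452 − 0.0314) = -0.0569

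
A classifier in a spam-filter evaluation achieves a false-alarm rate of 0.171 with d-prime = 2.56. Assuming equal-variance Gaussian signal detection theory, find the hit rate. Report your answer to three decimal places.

hit rate = 0.946

z(false-alarm rate) = z(0.171) = -0.9502
z(H) = z(FA) + d' = -0.9502 + 2.56 = 1.6098
hit rate = Φ(1.6098) = 0.9463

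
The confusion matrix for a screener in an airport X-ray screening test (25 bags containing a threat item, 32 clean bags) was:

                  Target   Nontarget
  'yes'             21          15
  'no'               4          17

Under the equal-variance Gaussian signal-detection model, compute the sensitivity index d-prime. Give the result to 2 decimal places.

d-prime = 1.07

H = 21/25 = 0.8400
FA = 15/32 = 0.4688
Φ⁻¹(0.8400) = 0.994, Φ⁻¹(0.4688) = -0.078
d' = z(H) − z(FA) = 0.994 − (-0.078) = 1.072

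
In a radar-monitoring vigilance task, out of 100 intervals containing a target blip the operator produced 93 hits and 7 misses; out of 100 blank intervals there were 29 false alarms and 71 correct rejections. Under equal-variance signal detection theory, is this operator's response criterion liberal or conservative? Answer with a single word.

liberal

z(H) = 1.476, z(FA) = -0.553
c = −½·(z(H) + z(FA)) = -0.4615
c < 0 → liberal criterion (biased toward responding “yes”).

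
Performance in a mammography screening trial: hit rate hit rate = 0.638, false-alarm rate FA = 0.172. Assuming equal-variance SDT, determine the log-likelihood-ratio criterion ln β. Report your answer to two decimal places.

z(H) = 0.353
z(FA) = -0.946
ln β = −½·[z(H)² − z(FA)²] = −0.5 × (0.125 − 0.895) = 0.385

ln β = 0.39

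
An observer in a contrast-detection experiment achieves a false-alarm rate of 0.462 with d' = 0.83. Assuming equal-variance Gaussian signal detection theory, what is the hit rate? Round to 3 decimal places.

hit rate = 0.769

z(false-alarm rate) = z(0.462) = -0.0954
z(H) = z(FA) + d' = -0.0954 + 0.83 = 0.7346
hit rate = Φ(0.7346) = 0.7687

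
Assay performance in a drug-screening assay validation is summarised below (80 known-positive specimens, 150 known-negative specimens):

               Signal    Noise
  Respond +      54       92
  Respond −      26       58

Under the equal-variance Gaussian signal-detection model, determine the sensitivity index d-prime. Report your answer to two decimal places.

H = 54/80 = 0.6750
FA = 92/150 = 0.6133
z(H) = 0.4538
z(FA) = 0.2879
d' = z(H) − z(FA) = 0.4538 − 0.2879 = 0.1659

d-prime = 0.17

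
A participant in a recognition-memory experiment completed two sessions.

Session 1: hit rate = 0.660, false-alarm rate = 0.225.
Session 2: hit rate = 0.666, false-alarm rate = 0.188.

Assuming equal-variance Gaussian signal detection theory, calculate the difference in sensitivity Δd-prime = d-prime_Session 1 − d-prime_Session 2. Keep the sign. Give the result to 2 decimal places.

Session 1: z(0.660) = 0.412, z(0.225) = -0.755, d' = 1.167
Session 2: z(0.666) = 0.429, z(0.188) = -0.885, d' = 1.314
Δd' = d'_Session 1 − d'_Session 2 = 1.167 − 1.314 = -0.147
Session 2 has the higher sensitivity.

Δd-prime = -0.15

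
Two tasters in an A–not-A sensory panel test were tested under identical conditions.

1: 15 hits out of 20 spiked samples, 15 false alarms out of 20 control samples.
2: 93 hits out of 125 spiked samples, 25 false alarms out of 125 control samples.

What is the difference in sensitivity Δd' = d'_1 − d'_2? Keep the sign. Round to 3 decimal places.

Δd' = -1.497

1: z(0.7500) = 0.6745, z(0.7500) = 0.6745, d' = 0.0000
2: z(0.7440) = 0.6557, z(0.2000) = -0.8416, d' = 1.4973
Δd' = d'_1 − d'_2 = 0.0000 − 1.4973 = -1.4973
2 has the higher sensitivity.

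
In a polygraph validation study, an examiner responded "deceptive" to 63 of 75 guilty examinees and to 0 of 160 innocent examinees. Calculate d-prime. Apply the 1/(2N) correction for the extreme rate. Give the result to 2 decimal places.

d-prime = 3.73

The false-alarm rate is 0/160 = 0, so apply the 1/(2N) correction: FA → 1/(2·160) = 0.00313.
z(H) = z(0.84000) = 0.994
z(FA) = z(0.00313) = -2.734
d' = 0.994 − (-2.734) = 3.728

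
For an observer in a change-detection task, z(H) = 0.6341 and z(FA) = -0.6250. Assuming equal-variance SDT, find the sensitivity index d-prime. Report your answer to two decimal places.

d-prime = 1.26

d' = z(H) − z(FA) = 0.6341 − (-0.6250) = 1.2591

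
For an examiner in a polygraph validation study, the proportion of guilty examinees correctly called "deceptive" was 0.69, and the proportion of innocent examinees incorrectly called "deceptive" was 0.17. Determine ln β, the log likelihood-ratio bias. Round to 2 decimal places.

z(0.69) = 0.496, z(0.17) = -0.954
ln β = −½·[z(H)² − z(FA)²] = −0.5 × (0.246 − 0.910) = 0.332

ln β = 0.33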